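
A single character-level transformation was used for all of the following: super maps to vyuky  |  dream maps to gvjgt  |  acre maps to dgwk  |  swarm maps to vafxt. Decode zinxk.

weird

In super: s→v is +3, u→y is +4, p→u is +5, e→k is +6 — the shift increases by 1 each position. The shift increases by 1 at each position, starting from +3: 3, 4, 5, ….
Undoing it on zinxk: z−3=w, i−4=e, n−5=i, x−6=r, k−7=d.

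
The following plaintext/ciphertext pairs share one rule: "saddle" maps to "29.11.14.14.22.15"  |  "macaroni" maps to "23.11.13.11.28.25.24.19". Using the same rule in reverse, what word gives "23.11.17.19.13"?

magic

s is letter #19 and maps to 29: an offset of 10. The number is (letter's place in the alphabet, a=1) + 10.
Decoding 23.11.17.19.13: 23→(23−10)÷1=13=m, 11→(11−10)÷1=1=a, 17→(17−10)÷1=7=g, 19→(19−10)÷1=9=i, 13→(13−10)÷1=3=c.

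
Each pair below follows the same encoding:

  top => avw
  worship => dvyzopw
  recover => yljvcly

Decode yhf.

Compare letters: t→a is +7, o→v is +7, p→w is +7 — a constant shift. It's a constant shift of +7 (ROT7).
Undoing it on yhf: y−7=r, h−7=a, f−7=y.

ray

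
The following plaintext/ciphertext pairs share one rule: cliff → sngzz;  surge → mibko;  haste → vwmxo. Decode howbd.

This is an affine cipher: with a=0,…,z=25, each position x becomes (11x+22) mod 26.
Reversing it on howbd: h(7)→19·(7−22)≡1=b; o(14)→19·(14−22)≡4=e; w(22)→19·(22−22)≡0=a; b(1)→19·(1−22)≡17=r; d(3)→19·(3−22)≡3=d (all mod 26).

beard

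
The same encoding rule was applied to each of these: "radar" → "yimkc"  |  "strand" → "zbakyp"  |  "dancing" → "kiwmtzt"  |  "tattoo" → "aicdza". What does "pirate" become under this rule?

wqakeq

In radar: r→y is +7, a→i is +8, d→m is +9, a→k is +10 — the shift increases by 1 each position. Each letter shifts forward by (position + 7), i.e. 7, 8, 9, … — the shift grows by one for each successive letter.
Applying it to pirate: p+7=w, i+8=q, r+9=a, a+10=k, t+11=e, e+12=q.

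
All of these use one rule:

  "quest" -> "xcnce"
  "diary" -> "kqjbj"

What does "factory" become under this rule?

mildzdl

Letter i (0-indexed) is shifted by i+7, so successive shifts are 7, 8, 9, ….
Applying it to factory: f+7=m, a+8=i, c+9=l, t+10=d, o+11=z, r+12=d, y+13=l.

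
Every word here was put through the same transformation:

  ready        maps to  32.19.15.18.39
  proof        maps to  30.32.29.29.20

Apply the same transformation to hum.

r is letter #18 and maps to 32: an offset of 14. Letters become their 1-based position plus 14 (so a→15, b→16, …).
For hum: h=8→22, u=21→35, m=13→27.

22.35.27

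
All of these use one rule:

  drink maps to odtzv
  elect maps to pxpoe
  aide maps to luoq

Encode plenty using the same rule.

The shifts repeat in a cycle of length 2: positions 0,1,… shift by +11, +12, then the pattern repeats.
On plenty: p+11=a, l+12=x, e+11=p, n+12=z, t+11=e, y+12=k.

axpzek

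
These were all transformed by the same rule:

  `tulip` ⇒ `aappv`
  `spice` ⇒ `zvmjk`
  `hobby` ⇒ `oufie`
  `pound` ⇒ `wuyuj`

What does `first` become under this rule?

movzz

A repeating key of period 3 is used — shifts +7, +6, +4 over and over.
On first: f+7=m, i+6=o, r+4=v, s+7=z, t+6=z.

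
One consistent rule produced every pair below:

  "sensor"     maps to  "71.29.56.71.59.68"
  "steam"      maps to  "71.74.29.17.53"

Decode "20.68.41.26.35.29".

s(#19)→71 and e(#5)→29: differences scale by 3, so n = 3·pos + 14. Each letter becomes 3×(its alphabet position, a=1..z=26) + 14.
Decoding 20.68.41.26.35.29: 20→(20−14)÷3=2=b, 68→(68−14)÷3=18=r, 41→(41−14)÷3=9=i, 26→(26−14)÷3=4=d, 35→(35−14)÷3=7=g, 29→(29−14)÷3=5=e.

bridge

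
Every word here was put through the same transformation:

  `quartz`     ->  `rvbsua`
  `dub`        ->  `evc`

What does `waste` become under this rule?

xbtuf

Each letter is shifted forward by 1 in the alphabet (a Caesar shift of +1).
Applying it to waste: w+1=x, a+1=b, s+1=t, t+1=u, e+1=f.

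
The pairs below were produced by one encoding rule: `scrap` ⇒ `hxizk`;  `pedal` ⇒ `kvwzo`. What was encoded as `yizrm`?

Each pair mirrors across the alphabet (s↔h, c↔x, r↔i): positions sum to 25. Letters are reflected about the middle of the alphabet (position → 25−position): Atbash.
Decoding yizrm: y↔b, i↔r, z↔a, r↔i, m↔n.

brain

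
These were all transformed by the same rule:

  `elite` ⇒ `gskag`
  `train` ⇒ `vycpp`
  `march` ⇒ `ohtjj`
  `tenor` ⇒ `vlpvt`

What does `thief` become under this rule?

voklh

Shifts by position in elite: pos 0: e→g (+2), pos 1: l→s (+7), pos 2: i→k (+2), pos 3: t→a (+7) — repeating every 2. The shifts repeat in a cycle of length 2: positions 0,1,… shift by +2, +7, then the pattern repeats.
On thief: t+2=v, h+7=o, i+2=k, e+7=l, f+2=h.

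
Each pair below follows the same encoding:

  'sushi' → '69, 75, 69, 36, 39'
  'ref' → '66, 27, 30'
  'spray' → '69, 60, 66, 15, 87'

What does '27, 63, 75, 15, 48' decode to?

s(#19)→69 and u(#21)→75: differences scale by 3, so n = 3·pos + 12. The formula is n = 3×(alphabet index, a=1) + 12.
Undoing it on 27, 63, 75, 15, 48: 27→(27−12)÷3=5=e, 63→(63−12)÷3=17=q, 75→(75−12)÷3=21=u, 15→(15−12)÷3=1=a, 48→(48−12)÷3=12=l.

equal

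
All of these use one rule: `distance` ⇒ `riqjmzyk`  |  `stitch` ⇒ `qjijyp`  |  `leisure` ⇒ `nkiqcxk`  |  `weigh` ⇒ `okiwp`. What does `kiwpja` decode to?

eighty

d(3)→r(17) and i(8)→i(8) fit y≡19x+12 (mod 26); the inverse of 19 mod 26 is 11. This is an affine cipher: with a=0,…,z=25, each position x becomes (19x+12) mod 26.
Undoing it on kiwpja: k(10)→11·(10−12)≡4=e; i(8)→11·(8−12)≡8=i; w(22)→11·(22−12)≡6=g; p(15)→11·(15−12)≡7=h; j(9)→11·(9−12)≡19=t; a(0)→11·(0−12)≡24=y (all mod 26).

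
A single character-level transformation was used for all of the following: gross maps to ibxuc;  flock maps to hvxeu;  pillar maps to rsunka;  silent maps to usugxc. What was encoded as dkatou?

barrel

A repeating key of period 3 is used — shifts +2, +10, +9 over and over.
Reversing it on dkatou: d−2=b, k−10=a, a−9=r, t−2=r, o−10=e, u−9=l.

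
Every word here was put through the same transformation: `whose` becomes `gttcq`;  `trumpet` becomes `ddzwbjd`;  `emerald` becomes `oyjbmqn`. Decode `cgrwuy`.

Shifts by position in whose: pos 0: w→g (+10), pos 1: h→t (+12), pos 2: o→t (+5), pos 3: s→c (+10), pos 4: e→q (+12) — repeating every 3. The shifts repeat in a cycle of length 3: positions 0,1,… shift by +10, +12, +5, then the pattern repeats.
Decoding cgrwuy: c−10=s, g−12=u, r−5=m, w−10=m, u−12=i, y−5=t.

summit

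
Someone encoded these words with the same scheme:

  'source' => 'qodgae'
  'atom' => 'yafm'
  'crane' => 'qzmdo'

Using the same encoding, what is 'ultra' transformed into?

mdfxg

The word is reversed, then every letter is shifted forward by 12.
Applying it to ultra: reverse → artlu; then shift: a+12=m, r+12=d, t+12=f, l+12=x, u+12=g.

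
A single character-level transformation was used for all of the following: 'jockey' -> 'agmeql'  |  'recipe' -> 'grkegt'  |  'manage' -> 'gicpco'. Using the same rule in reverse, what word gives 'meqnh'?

The output letters match the input read backwards, each shifted +2: jockey reversed is yekcoj. The word is reversed, then every letter is shifted forward by 2.
Reversing it on meqnh: shift back: m−2=k, e−2=c, q−2=o, n−2=l, h−2=f → kcolf; then reverse → flock.

flock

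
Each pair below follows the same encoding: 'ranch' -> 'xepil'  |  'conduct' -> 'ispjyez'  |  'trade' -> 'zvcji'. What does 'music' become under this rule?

Shifts by position in ranch: pos 0: r→x (+6), pos 1: a→e (+4), pos 2: n→p (+2), pos 3: c→i (+6), pos 4: h→l (+4) — repeating every 3. It's a Vigenère-style cipher with numeric key [6,4,2]: position i shifts by key[i mod 3].
Applying it to music: m+6=s, u+4=y, s+2=u, i+6=o, c+4=g.

syuog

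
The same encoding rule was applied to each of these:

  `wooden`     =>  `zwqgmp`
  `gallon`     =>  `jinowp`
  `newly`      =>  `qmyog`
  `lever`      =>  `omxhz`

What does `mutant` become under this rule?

pcvdvv

The shifts repeat in a cycle of length 3: positions 0,1,… shift by +3, +8, +2, then the pattern repeats.
Applying it to mutant: m+3=p, u+8=c, t+2=v, a+3=d, n+8=v, t+2=v.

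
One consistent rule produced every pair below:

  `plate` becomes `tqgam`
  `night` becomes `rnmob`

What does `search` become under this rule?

The shift increases by 1 at each position, starting from +4: 4, 5, 6, ….
On search: s+4=w, e+5=j, a+6=g, r+7=y, c+8=k, h+9=q.

wjgykq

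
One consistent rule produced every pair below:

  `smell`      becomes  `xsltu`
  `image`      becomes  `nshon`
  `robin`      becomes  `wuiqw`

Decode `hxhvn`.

Each letter shifts forward by (position + 5), i.e. 5, 6, 7, … — the shift grows by one for each successive letter.
Undoing it on hxhvn: h−5=c, x−6=r, h−7=a, v−8=n, n−9=e.

crane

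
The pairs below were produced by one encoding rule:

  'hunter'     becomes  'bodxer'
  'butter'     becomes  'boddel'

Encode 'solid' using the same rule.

The output letters match the input read backwards, each shifted +10: hunter reversed is retnuh. Two steps: reverse the string, then apply a Caesar shift of +10.
On solid: reverse → dilos; then shift: d+10=n, i+10=s, l+10=v, o+10=y, s+10=c.

nsvyc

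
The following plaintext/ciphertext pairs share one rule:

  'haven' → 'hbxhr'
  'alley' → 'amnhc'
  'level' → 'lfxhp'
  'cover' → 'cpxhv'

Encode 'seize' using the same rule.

sfkci

In haven: h→h is +0, a→b is +1, v→x is +2, e→h is +3 — the shift increases by 1 each position. The shift increases by 1 at each position, starting from +0: 0, 1, 2, ….
For seize: s+0=s, e+1=f, i+2=k, z+3=c, e+4=i.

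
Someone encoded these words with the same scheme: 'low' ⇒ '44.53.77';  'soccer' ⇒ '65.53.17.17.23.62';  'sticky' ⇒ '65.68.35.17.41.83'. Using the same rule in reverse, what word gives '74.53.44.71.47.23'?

volume

Each letter becomes 3×(its alphabet position, a=1..z=26) + 8.
Decoding 74.53.44.71.47.23: 74→(74−8)÷3=22=v, 53→(53−8)÷3=15=o, 44→(44−8)÷3=12=l, 71→(71−8)÷3=21=u, 47→(47−8)÷3=13=m, 23→(23−8)÷3=5=e.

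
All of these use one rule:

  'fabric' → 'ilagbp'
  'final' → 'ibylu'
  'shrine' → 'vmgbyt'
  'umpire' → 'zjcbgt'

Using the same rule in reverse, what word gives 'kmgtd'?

threw

Each letter's alphabet position (a=0..z=25) is mapped through 15·x+11 mod 26 — an affine cipher.
Decoding kmgtd: k(10)→7·(10−11)≡19=t; m(12)→7·(12−11)≡7=h; g(6)→7·(6−11)≡17=r; t(19)→7·(19−11)≡4=e; d(3)→7·(3−11)≡22=w (all mod 26).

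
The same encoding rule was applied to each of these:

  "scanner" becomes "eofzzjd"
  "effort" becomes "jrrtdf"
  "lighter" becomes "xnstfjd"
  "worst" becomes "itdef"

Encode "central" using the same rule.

ojzfdfx

Vowels shift forward by 5 and consonants shift forward by 12.
For central: c(cons)+12=o, e(vowel)+5=j, n(cons)+12=z, t(cons)+12=f, r(cons)+12=d, a(vowel)+5=f, l(cons)+12=x.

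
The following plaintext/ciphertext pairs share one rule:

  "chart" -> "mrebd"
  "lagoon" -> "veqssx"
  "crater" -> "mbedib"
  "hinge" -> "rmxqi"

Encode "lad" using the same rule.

ven

The shift depends on letter class: consonant c→m is +10, but vowel a→e is +4. Vowels shift forward by 4 and consonants shift forward by 10.
On lad: l(cons)+10=v, a(vowel)+4=e, d(cons)+10=n.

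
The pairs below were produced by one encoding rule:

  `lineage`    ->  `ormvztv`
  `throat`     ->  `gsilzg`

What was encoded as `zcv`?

axe

Each pair mirrors across the alphabet (l↔o, i↔r, n↔m): positions sum to 25. This is the alphabet-reversal cipher (Atbash): a becomes z, b becomes y, etc.
Decoding zcv: z↔a, c↔x, v↔e.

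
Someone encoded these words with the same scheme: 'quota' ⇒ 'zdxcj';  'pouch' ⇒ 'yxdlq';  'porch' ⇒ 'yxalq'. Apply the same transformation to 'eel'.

Compare letters: q→z is +9, u→d is +9, o→x is +9 — a constant shift. Each letter is shifted forward by 9 in the alphabet (a Caesar shift of +9).
Applying it to eel: e+9=n, e+9=n, l+9=u.

nnu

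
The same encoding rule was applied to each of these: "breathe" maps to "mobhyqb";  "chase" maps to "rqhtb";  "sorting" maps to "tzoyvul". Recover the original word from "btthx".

b(1)→m(12) and r(17)→o(14) fit y≡5x+7 (mod 26); the inverse of 5 mod 26 is 21. Each letter's alphabet position (a=0..z=25) is mapped through 5·x+7 mod 26 — an affine cipher.
Decoding btthx: b(1)→21·(1−7)≡4=e; t(19)→21·(19−7)≡18=s; t(19)→21·(19−7)≡18=s; h(7)→21·(7−7)≡0=a; x(23)→21·(23−7)≡24=y (all mod 26).

essay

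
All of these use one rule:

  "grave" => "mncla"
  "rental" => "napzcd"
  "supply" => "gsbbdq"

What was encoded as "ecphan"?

wander

g(6)→m(12) and r(17)→n(13) fit y≡19x+2 (mod 26); the inverse of 19 mod 26 is 11. Each letter's alphabet position (a=0..z=25) is mapped through 19·x+2 mod 26 — an affine cipher.
Reversing it on ecphan: e(4)→11·(4−2)≡22=w; c(2)→11·(2−2)≡0=a; p(15)→11·(15−2)≡13=n; h(7)→11·(7−2)≡3=d; a(0)→11·(0−2)≡4=e; n(13)→11·(13−2)≡17=r (all mod 26).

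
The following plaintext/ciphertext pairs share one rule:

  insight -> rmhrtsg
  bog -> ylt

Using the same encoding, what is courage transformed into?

Each pair mirrors across the alphabet (i↔r, n↔m, s↔h): positions sum to 25. Each letter is replaced by its mirror in the alphabet: a↔z, b↔y, c↔x, and so on (the Atbash cipher).
On courage: c↔x, o↔l, u↔f, r↔i, a↔z, g↔t, e↔v.

xlfiztv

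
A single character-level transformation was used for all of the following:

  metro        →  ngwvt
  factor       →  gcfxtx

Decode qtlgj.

In metro: m→n is +1, e→g is +2, t→w is +3, r→v is +4 — the shift increases by 1 each position. Letter i (0-indexed) is shifted by i+1, so successive shifts are 1, 2, 3, ….
Decoding qtlgj: q−1=p, t−2=r, l−3=i, g−4=c, j−5=e.

price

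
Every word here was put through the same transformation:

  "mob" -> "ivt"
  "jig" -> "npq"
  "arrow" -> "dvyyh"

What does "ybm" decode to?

Read the word backwards and shift each letter +7.
Undoing it on ybm: shift back: y−7=r, b−7=u, m−7=f → ruf; then reverse → fur.

fur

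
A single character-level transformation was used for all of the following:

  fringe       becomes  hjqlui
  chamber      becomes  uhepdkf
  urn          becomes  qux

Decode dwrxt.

quota

The output letters match the input read backwards, each shifted +3: fringe reversed is egnirf. Two steps: reverse the string, then apply a Caesar shift of +3.
Decoding dwrxt: shift back: d−3=a, w−3=t, r−3=o, x−3=u, t−3=q → atouq; then reverse → quota.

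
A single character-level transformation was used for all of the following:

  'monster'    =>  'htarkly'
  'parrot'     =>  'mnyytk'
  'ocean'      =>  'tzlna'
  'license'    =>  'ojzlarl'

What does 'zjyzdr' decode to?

circus

m(12)→h(7) and o(14)→t(19) fit y≡19x+13 (mod 26); the inverse of 19 mod 26 is 11. Each letter's alphabet position (a=0..z=25) is mapped through 19·x+13 mod 26 — an affine cipher.
Decoding zjyzdr: z(25)→11·(25−13)≡2=c; j(9)→11·(9−13)≡8=i; y(24)→11·(24−13)≡17=r; z(25)→11·(25−13)≡2=c; d(3)→11·(3−13)≡20=u; r(17)→11·(17−13)≡18=s (all mod 26).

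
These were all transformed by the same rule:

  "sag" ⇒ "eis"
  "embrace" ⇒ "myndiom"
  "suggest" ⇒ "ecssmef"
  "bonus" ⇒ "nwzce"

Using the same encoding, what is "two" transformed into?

The shift depends on letter class: consonant s→e is +12, but vowel a→i is +8. Vowels shift forward by 8 and consonants shift forward by 12.
For two: t(cons)+12=f, w(cons)+12=i, o(vowel)+8=w.

fiw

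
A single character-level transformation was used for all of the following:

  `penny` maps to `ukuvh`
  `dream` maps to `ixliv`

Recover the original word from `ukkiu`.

Each letter shifts forward by (position + 5), i.e. 5, 6, 7, … — the shift grows by one for each successive letter.
Undoing it on ukkiu: u−5=p, k−6=e, k−7=d, i−8=a, u−9=l.

pedal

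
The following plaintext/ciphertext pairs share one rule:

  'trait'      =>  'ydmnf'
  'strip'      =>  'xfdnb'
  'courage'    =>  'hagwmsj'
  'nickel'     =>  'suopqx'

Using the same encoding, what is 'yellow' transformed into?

Shifts by position in trait: pos 0: t→y (+5), pos 1: r→d (+12), pos 2: a→m (+12), pos 3: i→n (+5), pos 4: t→f (+12) — repeating every 3. The shifts repeat in a cycle of length 3: positions 0,1,… shift by +5, +12, +12, then the pattern repeats.
Applying it to yellow: y+5=d, e+12=q, l+12=x, l+5=q, o+12=a, w+12=i.

dqxqai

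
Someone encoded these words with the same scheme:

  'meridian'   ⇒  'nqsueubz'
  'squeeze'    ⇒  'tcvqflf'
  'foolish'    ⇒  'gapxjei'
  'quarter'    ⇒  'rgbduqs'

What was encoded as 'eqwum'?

It's a Vigenère-style cipher with numeric key [1,12]: position i shifts by key[i mod 2].
Undoing it on eqwum: e−1=d, q−12=e, w−1=v, u−12=i, m−1=l.

devil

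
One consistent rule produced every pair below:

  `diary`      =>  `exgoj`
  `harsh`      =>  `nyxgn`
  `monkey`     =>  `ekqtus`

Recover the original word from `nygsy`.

The output letters match the input read backwards, each shifted +6: diary reversed is yraid. Two steps: reverse the string, then apply a Caesar shift of +6.
Undoing it on nygsy: shift back: n−6=h, y−6=s, g−6=a, s−6=m, y−6=s → hsams; then reverse → smash.

smash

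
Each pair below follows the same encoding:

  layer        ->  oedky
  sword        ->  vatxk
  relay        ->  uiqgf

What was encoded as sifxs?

pearl

In layer: l→o is +3, a→e is +4, y→d is +5, e→k is +6 — the shift increases by 1 each position. The shift increases by 1 at each position, starting from +3: 3, 4, 5, ….
Decoding sifxs: s−3=p, i−4=e, f−5=a, x−6=r, s−7=l.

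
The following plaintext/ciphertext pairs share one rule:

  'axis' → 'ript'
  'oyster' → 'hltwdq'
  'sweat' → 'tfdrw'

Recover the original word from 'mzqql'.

hurry

a(0)→r(17) and x(23)→i(8) fit y≡3x+17 (mod 26); the inverse of 3 mod 26 is 9. This is an affine cipher: with a=0,…,z=25, each position x becomes (3x+17) mod 26.
Undoing it on mzqql: m(12)→9·(12−17)≡7=h; z(25)→9·(25−17)≡20=u; q(16)→9·(16−17)≡17=r; q(16)→9·(16−17)≡17=r; l(11)→9·(11−17)≡24=y (all mod 26).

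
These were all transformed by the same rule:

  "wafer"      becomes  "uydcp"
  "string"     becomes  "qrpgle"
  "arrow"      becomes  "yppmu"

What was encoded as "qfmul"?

Compare letters: w→u is +24, a→y is +24, f→d is +24 — a constant shift. Each letter is shifted forward by 24 in the alphabet (a Caesar shift of +24).
Undoing it on qfmul: q−24=s, f−24=h, m−24=o, u−24=w, l−24=n.

shown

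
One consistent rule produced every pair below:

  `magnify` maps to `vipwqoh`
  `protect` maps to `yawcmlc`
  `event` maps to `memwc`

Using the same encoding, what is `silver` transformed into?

The shift depends on letter class: consonant m→v is +9, but vowel a→i is +8. Vowels shift forward by 8 and consonants shift forward by 9.
On silver: s(cons)+9=b, i(vowel)+8=q, l(cons)+9=u, v(cons)+9=e, e(vowel)+8=m, r(cons)+9=a.

bquema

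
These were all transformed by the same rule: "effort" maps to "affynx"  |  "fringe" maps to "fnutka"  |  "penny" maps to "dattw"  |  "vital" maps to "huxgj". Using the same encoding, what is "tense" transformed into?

xatsa

e(4)→a(0) and f(5)→f(5) fit y≡5x+6 (mod 26); the inverse of 5 mod 26 is 21. Each letter's alphabet position (a=0..z=25) is mapped through 5·x+6 mod 26 — an affine cipher.
For tense: t(19)→5·19+6≡23=x; e(4)→5·4+6≡0=a; n(13)→5·13+6≡19=t; s(18)→5·18+6≡18=s; e(4)→5·4+6≡0=a (all mod 26).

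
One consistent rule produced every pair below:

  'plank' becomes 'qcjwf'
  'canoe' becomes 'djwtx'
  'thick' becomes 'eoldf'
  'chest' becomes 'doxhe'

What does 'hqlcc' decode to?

spill

p(15)→q(16) and l(11)→c(2) fit y≡23x+9 (mod 26); the inverse of 23 mod 26 is 17. Each letter's alphabet position (a=0..z=25) is mapped through 23·x+9 mod 26 — an affine cipher.
Reversing it on hqlcc: h(7)→17·(7−9)≡18=s; q(16)→17·(16−9)≡15=p; l(11)→17·(11−9)≡8=i; c(2)→17·(2−9)≡11=l; c(2)→17·(2−9)≡11=l (all mod 26).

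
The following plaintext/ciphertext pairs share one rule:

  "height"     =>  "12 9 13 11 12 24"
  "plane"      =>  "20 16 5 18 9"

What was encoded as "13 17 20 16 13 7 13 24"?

implicit

h is letter #8 and maps to 12: an offset of 4. Letters become their 1-based position plus 4 (so a→5, b→6, …).
Undoing it on 13 17 20 16 13 7 13 24: 13→(13−4)÷1=9=i, 17→(17−4)÷1=13=m, 20→(20−4)÷1=16=p, 16→(16−4)÷1=12=l, 13→(13−4)÷1=9=i, 7→(7−4)÷1=3=c, 13→(13−4)÷1=9=i, 24→(24−4)÷1=20=t.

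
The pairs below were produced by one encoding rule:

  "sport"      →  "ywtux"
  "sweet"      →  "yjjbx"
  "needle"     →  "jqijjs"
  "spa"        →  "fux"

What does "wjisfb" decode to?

Two steps: reverse the string, then apply a Caesar shift of +5.
Decoding wjisfb: shift back: w−5=r, j−5=e, i−5=d, s−5=n, f−5=a, b−5=w → rednaw; then reverse → wander.

wander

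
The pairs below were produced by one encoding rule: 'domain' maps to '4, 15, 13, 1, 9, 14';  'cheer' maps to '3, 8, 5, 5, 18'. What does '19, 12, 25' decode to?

sly

Letters become their 1-indexed alphabet positions: a=1 … z=26.
Reversing it on 19, 12, 25: 19=s, 12=l, 25=y.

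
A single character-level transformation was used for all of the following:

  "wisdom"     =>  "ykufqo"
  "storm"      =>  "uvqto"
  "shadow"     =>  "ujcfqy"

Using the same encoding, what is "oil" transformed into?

qkn

Compare letters: w→y is +2, i→k is +2, s→u is +2 — a constant shift. Every letter moves 2 places later in the alphabet, wrapping around z→a.
On oil: o+2=q, i+2=k, l+2=n.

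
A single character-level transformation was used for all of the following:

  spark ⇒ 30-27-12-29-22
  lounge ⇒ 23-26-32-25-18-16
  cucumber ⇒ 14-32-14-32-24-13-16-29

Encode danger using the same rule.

s is letter #19 and maps to 30: an offset of 11. The number is (letter's place in the alphabet, a=1) + 11.
On danger: d=4→15, a=1→12, n=14→25, g=7→18, e=5→16, r=18→29.

15-12-25-18-16-29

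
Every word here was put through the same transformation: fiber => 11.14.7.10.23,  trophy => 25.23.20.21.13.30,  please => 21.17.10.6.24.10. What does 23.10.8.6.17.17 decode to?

recall

f is letter #6 and maps to 11: an offset of 5. The number is (letter's place in the alphabet, a=1) + 5.
Reversing it on 23.10.8.6.17.17: 23→(23−5)÷1=18=r, 10→(10−5)÷1=5=e, 8→(8−5)÷1=3=c, 6→(6−5)÷1=1=a, 17→(17−5)÷1=12=l, 17→(17−5)÷1=12=l.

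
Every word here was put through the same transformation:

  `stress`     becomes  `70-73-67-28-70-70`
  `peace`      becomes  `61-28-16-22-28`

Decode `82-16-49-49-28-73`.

s(#19)→70 and t(#20)→73: differences scale by 3, so n = 3·pos + 13. With a=1..z=26, the number is 3·pos + 13.
Undoing it on 82-16-49-49-28-73: 82→(82−13)÷3=23=w, 16→(16−13)÷3=1=a, 49→(49−13)÷3=12=l, 49→(49−13)÷3=12=l, 28→(28−13)÷3=5=e, 73→(73−13)÷3=20=t.

wallet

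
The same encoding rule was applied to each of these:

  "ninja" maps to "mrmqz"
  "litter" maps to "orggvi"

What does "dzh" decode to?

Each pair mirrors across the alphabet (n↔m, i↔r, n↔m): positions sum to 25. Letters are reflected about the middle of the alphabet (position → 25−position): Atbash.
Undoing it on dzh: d↔w, z↔a, h↔s.

was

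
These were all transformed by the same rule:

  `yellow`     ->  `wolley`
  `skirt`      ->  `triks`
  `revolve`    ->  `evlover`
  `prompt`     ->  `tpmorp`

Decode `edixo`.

The output letters match the input read backwards: yellow reversed is wolley. The word is simply reversed.
Decoding edixo: then reverse → oxide.

oxide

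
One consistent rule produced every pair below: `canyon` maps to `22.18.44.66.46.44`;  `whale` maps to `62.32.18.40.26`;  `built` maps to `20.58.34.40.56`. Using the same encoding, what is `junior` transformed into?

36.58.44.34.46.52

c(#3)→22 and a(#1)→18: differences scale by 2, so n = 2·pos + 16. Each letter becomes 2×(its alphabet position, a=1..z=26) + 16.
For junior: j=10→36, u=21→58, n=14→44, i=9→34, o=15→46, r=18→52.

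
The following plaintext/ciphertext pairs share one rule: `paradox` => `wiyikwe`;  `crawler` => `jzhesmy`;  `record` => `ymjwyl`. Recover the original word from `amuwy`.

Shifts by position in paradox: pos 0: p→w (+7), pos 1: a→i (+8), pos 2: r→y (+7), pos 3: a→i (+8) — repeating every 2. It's a Vigenère-style cipher with numeric key [7,8]: position i shifts by key[i mod 2].
Decoding amuwy: a−7=t, m−8=e, u−7=n, w−8=o, y−7=r.

tenor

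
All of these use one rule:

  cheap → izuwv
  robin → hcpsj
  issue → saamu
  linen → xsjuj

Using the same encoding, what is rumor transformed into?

hmqch

c(2)→i(8) and h(7)→z(25) fit y≡19x+22 (mod 26); the inverse of 19 mod 26 is 11. Treating letters as 0–25, the rule is x ↦ 19x + 22 (mod 26).
Applying it to rumor: r(17)→19·17+22≡7=h; u(20)→19·20+22≡12=m; m(12)→19·12+22≡16=q; o(14)→19·14+22≡2=c; r(17)→19·17+22≡7=h (all mod 26).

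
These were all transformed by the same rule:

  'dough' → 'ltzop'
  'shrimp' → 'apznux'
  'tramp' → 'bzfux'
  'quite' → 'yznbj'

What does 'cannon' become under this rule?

The shift depends on letter class: consonant d→l is +8, but vowel o→t is +5. The rule splits by letter class: vowels +5, consonants +8.
Applying it to cannon: c(cons)+8=k, a(vowel)+5=f, n(cons)+8=v, n(cons)+8=v, o(vowel)+5=t, n(cons)+8=v.

kfvvtv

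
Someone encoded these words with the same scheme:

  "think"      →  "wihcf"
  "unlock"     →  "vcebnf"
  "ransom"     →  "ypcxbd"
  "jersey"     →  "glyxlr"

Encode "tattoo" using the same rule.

wpwwbb

t(19)→w(22) and h(7)→i(8) fit y≡25x+15 (mod 26); the inverse of 25 mod 26 is 25. This is an affine cipher: with a=0,…,z=25, each position x becomes (25x+15) mod 26.
On tattoo: t(19)→25·19+15≡22=w; a(0)→25·0+15≡15=p; t(19)→25·19+15≡22=w; t(19)→25·19+15≡22=w; o(14)→25·14+15≡1=b; o(14)→25·14+15≡1=b (all mod 26).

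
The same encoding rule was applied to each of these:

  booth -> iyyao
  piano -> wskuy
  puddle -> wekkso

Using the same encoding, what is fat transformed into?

mka

The shift depends on letter class: consonant b→i is +7, but vowel o→y is +10. Vowels shift forward by 10 and consonants shift forward by 7.
For fat: f(cons)+7=m, a(vowel)+10=k, t(cons)+7=a.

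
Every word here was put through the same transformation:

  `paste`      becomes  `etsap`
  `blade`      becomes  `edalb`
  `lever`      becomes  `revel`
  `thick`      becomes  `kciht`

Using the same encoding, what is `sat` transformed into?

The output letters match the input read backwards: paste reversed is etsap. The word is simply reversed.
On sat: reverse → tas.

tas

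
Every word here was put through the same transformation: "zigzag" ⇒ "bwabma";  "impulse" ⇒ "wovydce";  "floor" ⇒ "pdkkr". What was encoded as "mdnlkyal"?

z(25)→b(1) and i(8)→w(22) fit y≡11x+12 (mod 26); the inverse of 11 mod 26 is 19. This is an affine cipher: with a=0,…,z=25, each position x becomes (11x+12) mod 26.
Reversing it on mdnlkyal: m(12)→19·(12−12)≡0=a; d(3)→19·(3−12)≡11=l; n(13)→19·(13−12)≡19=t; l(11)→19·(11−12)≡7=h; k(10)→19·(10−12)≡14=o; y(24)→19·(24−12)≡20=u; a(0)→19·(0−12)≡6=g; l(11)→19·(11−12)≡7=h (all mod 26).

although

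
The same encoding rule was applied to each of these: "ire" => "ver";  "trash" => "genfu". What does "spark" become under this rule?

Compare letters: i→v is +13, r→e is +13, e→r is +13 — a constant shift. It's a constant shift of +13 (ROT13).
For spark: s+13=f, p+13=c, a+13=n, r+13=e, k+13=x.

fcnex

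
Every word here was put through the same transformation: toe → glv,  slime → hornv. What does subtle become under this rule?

hfygov

This is the alphabet-reversal cipher (Atbash): a becomes z, b becomes y, etc.
For subtle: s↔h, u↔f, b↔y, t↔g, l↔o, e↔v.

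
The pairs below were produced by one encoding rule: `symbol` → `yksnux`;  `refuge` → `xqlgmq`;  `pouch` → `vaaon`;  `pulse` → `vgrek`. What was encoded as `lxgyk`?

The shifts repeat in a cycle of length 2: positions 0,1,… shift by +6, +12, then the pattern repeats.
Undoing it on lxgyk: l−6=f, x−12=l, g−6=a, y−12=m, k−6=e.

flame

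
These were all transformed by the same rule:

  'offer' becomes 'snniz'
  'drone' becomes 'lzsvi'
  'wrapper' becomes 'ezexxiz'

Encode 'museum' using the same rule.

uyaiyu

The shift depends on letter class: consonant f→n is +8, but vowel o→s is +4. The rule splits by letter class: vowels +4, consonants +8.
For museum: m(cons)+8=u, u(vowel)+4=y, s(cons)+8=a, e(vowel)+4=i, u(vowel)+4=y, m(cons)+8=u.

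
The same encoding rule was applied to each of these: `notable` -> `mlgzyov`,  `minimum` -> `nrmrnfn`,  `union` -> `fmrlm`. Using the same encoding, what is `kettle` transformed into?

pvggov

This is the alphabet-reversal cipher (Atbash): a becomes z, b becomes y, etc.
Applying it to kettle: k↔p, e↔v, t↔g, t↔g, l↔o, e↔v.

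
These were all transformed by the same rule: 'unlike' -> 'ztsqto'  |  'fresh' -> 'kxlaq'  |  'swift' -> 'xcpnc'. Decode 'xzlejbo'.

In unlike: u→z is +5, n→t is +6, l→s is +7, i→q is +8 — the shift increases by 1 each position. The shift increases by 1 at each position, starting from +5: 5, 6, 7, ….
Undoing it on xzlejbo: x−5=s, z−6=t, l−7=e, e−8=w, j−9=a, b−10=r, o−11=d.

steward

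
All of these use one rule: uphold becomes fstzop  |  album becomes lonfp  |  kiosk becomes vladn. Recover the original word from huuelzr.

Shifts by position in uphold: pos 0: u→f (+11), pos 1: p→s (+3), pos 2: h→t (+12), pos 3: o→z (+11), pos 4: l→o (+3), pos 5: d→p (+12) — repeating every 3. It's a Vigenère-style cipher with numeric key [11,3,12]: position i shifts by key[i mod 3].
Decoding huuelzr: h−11=w, u−3=r, u−12=i, e−11=t, l−3=i, z−12=n, r−11=g.

writing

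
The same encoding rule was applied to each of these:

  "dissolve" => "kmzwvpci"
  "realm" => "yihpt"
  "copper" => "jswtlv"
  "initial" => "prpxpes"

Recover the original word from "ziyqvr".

sermon

Shifts by position in dissolve: pos 0: d→k (+7), pos 1: i→m (+4), pos 2: s→z (+7), pos 3: s→w (+4) — repeating every 2. It's a Vigenère-style cipher with numeric key [7,4]: position i shifts by key[i mod 2].
Undoing it on ziyqvr: z−7=s, i−4=e, y−7=r, q−4=m, v−7=o, r−4=n.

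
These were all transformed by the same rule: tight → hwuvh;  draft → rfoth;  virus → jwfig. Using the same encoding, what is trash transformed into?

hfogv

Compare letters: t→h is +14, i→w is +14, g→u is +14 — a constant shift. Every letter moves 14 places later in the alphabet, wrapping around z→a.
Applying it to trash: t+14=h, r+14=f, a+14=o, s+14=g, h+14=v.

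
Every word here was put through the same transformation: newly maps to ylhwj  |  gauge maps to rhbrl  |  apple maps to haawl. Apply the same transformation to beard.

mlhco

The shift depends on letter class: consonant n→y is +11, but vowel e→l is +7. The rule splits by letter class: vowels +7, consonants +11.
Applying it to beard: b(cons)+11=m, e(vowel)+7=l, a(vowel)+7=h, r(cons)+11=c, d(cons)+11=o.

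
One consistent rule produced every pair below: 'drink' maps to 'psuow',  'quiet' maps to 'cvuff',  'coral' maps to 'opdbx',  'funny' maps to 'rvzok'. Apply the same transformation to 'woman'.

ipybz

Shifts by position in drink: pos 0: d→p (+12), pos 1: r→s (+1), pos 2: i→u (+12), pos 3: n→o (+1) — repeating every 2. A repeating key of period 2 is used — shifts +12, +1 over and over.
For woman: w+12=i, o+1=p, m+12=y, a+1=b, n+12=z.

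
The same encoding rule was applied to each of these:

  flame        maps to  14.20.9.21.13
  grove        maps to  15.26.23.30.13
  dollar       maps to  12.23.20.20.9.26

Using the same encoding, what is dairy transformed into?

12.9.17.26.33

f is letter #6 and maps to 14: an offset of 8. Letters become their 1-based position plus 8 (so a→9, b→10, …).
On dairy: d=4→12, a=1→9, i=9→17, r=18→26, y=25→33.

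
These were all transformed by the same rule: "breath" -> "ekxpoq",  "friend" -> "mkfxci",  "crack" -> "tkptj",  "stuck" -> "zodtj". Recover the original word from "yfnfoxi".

limited

b(1)→e(4) and r(17)→k(10) fit y≡15x+15 (mod 26); the inverse of 15 mod 26 is 7. Each letter's alphabet position (a=0..z=25) is mapped through 15·x+15 mod 26 — an affine cipher.
Decoding yfnfoxi: y(24)→7·(24−15)≡11=l; f(5)→7·(5−15)≡8=i; n(13)→7·(13−15)≡12=m; f(5)→7·(5−15)≡8=i; o(14)→7·(14−15)≡19=t; x(23)→7·(23−15)≡4=e; i(8)→7·(8−15)≡3=d (all mod 26).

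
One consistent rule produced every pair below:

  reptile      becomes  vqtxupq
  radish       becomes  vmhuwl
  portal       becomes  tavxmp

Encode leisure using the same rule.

The shift depends on letter class: consonant r→v is +4, but vowel e→q is +12. The rule splits by letter class: vowels +12, consonants +4.
For leisure: l(cons)+4=p, e(vowel)+12=q, i(vowel)+12=u, s(cons)+4=w, u(vowel)+12=g, r(cons)+4=v, e(vowel)+12=q.

pquwgvq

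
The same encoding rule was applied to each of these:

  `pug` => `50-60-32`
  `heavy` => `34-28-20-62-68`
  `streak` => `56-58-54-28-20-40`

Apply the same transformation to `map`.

p(#16)→50 and u(#21)→60: differences scale by 2, so n = 2·pos + 18. Each letter becomes 2×(its alphabet position, a=1..z=26) + 18.
For map: m=13→44, a=1→20, p=16→50.

44-20-50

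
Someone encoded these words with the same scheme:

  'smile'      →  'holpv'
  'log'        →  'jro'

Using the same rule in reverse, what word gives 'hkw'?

The word is reversed, then every letter is shifted forward by 3.
Undoing it on hkw: shift back: h−3=e, k−3=h, w−3=t → eht; then reverse → the.

the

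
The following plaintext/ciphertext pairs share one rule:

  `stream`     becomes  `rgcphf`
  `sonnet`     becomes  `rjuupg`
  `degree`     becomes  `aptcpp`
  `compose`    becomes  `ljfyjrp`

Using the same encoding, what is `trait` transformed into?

s(18)→r(17) and t(19)→g(6) fit y≡15x+7 (mod 26); the inverse of 15 mod 26 is 7. Each letter's alphabet position (a=0..z=25) is mapped through 15·x+7 mod 26 — an affine cipher.
For trait: t(19)→15·19+7≡6=g; r(17)→15·17+7≡2=c; a(0)→15·0+7≡7=h; i(8)→15·8+7≡23=x; t(19)→15·19+7≡6=g (all mod 26).

gchxg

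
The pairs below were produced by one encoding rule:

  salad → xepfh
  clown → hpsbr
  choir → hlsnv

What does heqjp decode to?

camel

Shifts by position in salad: pos 0: s→x (+5), pos 1: a→e (+4), pos 2: l→p (+4), pos 3: a→f (+5), pos 4: d→h (+4) — repeating every 3. The shifts repeat in a cycle of length 3: positions 0,1,… shift by +5, +4, +4, then the pattern repeats.
Undoing it on heqjp: h−5=c, e−4=a, q−4=m, j−5=e, p−4=l.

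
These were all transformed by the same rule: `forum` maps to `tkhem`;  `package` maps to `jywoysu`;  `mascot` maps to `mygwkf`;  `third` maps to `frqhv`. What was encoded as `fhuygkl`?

treason

This is an affine cipher: with a=0,…,z=25, each position x becomes (25x+24) mod 26.
Undoing it on fhuygkl: f(5)→25·(5−24)≡19=t; h(7)→25·(7−24)≡17=r; u(20)→25·(20−24)≡4=e; y(24)→25·(24−24)≡0=a; g(6)→25·(6−24)≡18=s; k(10)→25·(10−24)≡14=o; l(11)→25·(11−24)≡13=n (all mod 26).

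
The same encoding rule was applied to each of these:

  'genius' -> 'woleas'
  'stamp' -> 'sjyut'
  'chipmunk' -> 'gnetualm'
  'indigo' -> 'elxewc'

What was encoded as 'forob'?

fever

g(6)→w(22) and e(4)→o(14) fit y≡17x+24 (mod 26); the inverse of 17 mod 26 is 23. Treating letters as 0–25, the rule is x ↦ 17x + 24 (mod 26).
Undoing it on forob: f(5)→23·(5−24)≡5=f; o(14)→23·(14−24)≡4=e; r(17)→23·(17−24)≡21=v; o(14)→23·(14−24)≡4=e; b(1)→23·(1−24)≡17=r (all mod 26).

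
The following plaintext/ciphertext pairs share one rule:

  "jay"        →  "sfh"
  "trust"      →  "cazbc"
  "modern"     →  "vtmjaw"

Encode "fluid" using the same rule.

The shift depends on letter class: consonant j→s is +9, but vowel a→f is +5. Vowels shift forward by 5 and consonants shift forward by 9.
For fluid: f(cons)+9=o, l(cons)+9=u, u(vowel)+5=z, i(vowel)+5=n, d(cons)+9=m.

ouznm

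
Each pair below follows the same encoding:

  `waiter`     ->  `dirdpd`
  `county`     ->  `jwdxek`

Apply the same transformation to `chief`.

jproq

In waiter: w→d is +7, a→i is +8, i→r is +9, t→d is +10 — the shift increases by 1 each position. Letter i (0-indexed) is shifted by i+7, so successive shifts are 7, 8, 9, ….
For chief: c+7=j, h+8=p, i+9=r, e+10=o, f+11=q.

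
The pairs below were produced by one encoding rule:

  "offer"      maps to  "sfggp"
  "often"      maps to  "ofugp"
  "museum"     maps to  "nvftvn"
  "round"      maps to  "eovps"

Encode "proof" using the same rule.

The output letters match the input read backwards, each shifted +1: offer reversed is reffo. The word is reversed, then every letter is shifted forward by 1.
Applying it to proof: reverse → foorp; then shift: f+1=g, o+1=p, o+1=p, r+1=s, p+1=q.

gppsq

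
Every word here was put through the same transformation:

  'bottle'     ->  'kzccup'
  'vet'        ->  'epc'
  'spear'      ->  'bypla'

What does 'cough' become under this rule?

The shift depends on letter class: consonant b→k is +9, but vowel o→z is +11. Vowels shift forward by 11 and consonants shift forward by 9.
Applying it to cough: c(cons)+9=l, o(vowel)+11=z, u(vowel)+11=f, g(cons)+9=p, h(cons)+9=q.

lzfpq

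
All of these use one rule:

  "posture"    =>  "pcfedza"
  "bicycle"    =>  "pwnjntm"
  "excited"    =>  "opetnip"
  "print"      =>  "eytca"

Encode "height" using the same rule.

The output letters match the input read backwards, each shifted +11: posture reversed is erutsop. Two steps: reverse the string, then apply a Caesar shift of +11.
Applying it to height: reverse → thgieh; then shift: t+11=e, h+11=s, g+11=r, i+11=t, e+11=p, h+11=s.

esrtps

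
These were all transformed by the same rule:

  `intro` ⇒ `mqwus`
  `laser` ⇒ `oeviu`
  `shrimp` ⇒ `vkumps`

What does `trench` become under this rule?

Two shifts are in play — +4 for a/e/i/o/u, +3 for every other letter.
For trench: t(cons)+3=w, r(cons)+3=u, e(vowel)+4=i, n(cons)+3=q, c(cons)+3=f, h(cons)+3=k.

wuiqfk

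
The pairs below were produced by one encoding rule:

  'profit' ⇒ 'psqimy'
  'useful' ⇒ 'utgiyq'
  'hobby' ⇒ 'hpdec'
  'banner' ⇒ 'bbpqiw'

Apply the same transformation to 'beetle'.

bfgwpj

Each letter shifts forward by its position index (0, 1, 2, …) — the shift grows by one for each successive letter.
On beetle: b+0=b, e+1=f, e+2=g, t+3=w, l+4=p, e+5=j.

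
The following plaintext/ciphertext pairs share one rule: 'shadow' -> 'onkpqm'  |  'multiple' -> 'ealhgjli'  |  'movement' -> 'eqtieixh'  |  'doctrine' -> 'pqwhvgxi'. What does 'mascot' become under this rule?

Each letter's alphabet position (a=0..z=25) is mapped through 19·x+10 mod 26 — an affine cipher.
Applying it to mascot: m(12)→19·12+10≡4=e; a(0)→19·0+10≡10=k; s(18)→19·18+10≡14=o; c(2)→19·2+10≡22=w; o(14)→19·14+10≡16=q; t(19)→19·19+10≡7=h (all mod 26).

ekowqh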